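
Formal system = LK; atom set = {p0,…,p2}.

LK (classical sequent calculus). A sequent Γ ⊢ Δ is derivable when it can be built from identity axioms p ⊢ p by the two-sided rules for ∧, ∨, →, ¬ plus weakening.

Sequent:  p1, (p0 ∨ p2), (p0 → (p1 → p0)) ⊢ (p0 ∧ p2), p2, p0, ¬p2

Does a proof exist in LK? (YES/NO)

Proof tree:
[¬R] p1, (p0 ∨ p2), (p0 → (p1 → p0)) ⊢ (p0 ∧ p2), p2, p0, ¬p2
  [→L] p1, p2, (p0 ∨ p2), (p0 → (p1 → p0)) ⊢ (p0 ∧ p2), p2, p0
    [WR] (p0 ∨ p2) ⊢ p2, p0, p0
      [∨L] (p0 ∨ p2) ⊢ p2, p0
        [Ax] p0 ⊢ p0
        [Ax] p2 ⊢ p2
    [→L] p1, p2, (p1 → p0) ⊢ (p0 ∧ p2)
      [Ax] p1 ⊢ p1
      [∧R] p2, p0 ⊢ (p0 ∧ p2)
        [Ax] p0 ⊢ p0
        [Ax] p2 ⊢ p2

Result: YES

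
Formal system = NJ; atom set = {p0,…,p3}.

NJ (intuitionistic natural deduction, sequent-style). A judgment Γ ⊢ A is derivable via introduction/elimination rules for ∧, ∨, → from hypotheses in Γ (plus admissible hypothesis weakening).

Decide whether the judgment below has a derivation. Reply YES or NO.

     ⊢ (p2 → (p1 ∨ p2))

Proof tree:
[→I]  ⊢ (p2 → (p1 ∨ p2))
  [∨I₂] p2 ⊢ (p1 ∨ p2)
    [Ax] p2 ⊢ p2

Result: YES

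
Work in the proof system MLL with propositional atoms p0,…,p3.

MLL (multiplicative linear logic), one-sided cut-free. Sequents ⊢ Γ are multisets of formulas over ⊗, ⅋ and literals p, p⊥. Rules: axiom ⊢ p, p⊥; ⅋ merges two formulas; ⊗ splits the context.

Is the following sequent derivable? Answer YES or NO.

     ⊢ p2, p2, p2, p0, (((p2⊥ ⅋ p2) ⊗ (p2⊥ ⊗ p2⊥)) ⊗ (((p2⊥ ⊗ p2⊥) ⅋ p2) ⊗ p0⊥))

Derivation trace:
[⊗]  ⊢ p2, p2, p2, p0, (((p2⊥ ⅋ p2) ⊗ (p2⊥ ⊗ p2⊥)) ⊗ (((p2⊥ ⊗ p2⊥) ⅋ p2) ⊗ p0⊥))
  [⊗]  ⊢ p2, p2, ((p2⊥ ⅋ p2) ⊗ (p2⊥ ⊗ p2⊥))
    [⅋]  ⊢ (p2⊥ ⅋ p2)
      [Ax]  ⊢ p2, p2⊥
    [⊗]  ⊢ p2, p2, (p2⊥ ⊗ p2⊥)
      [Ax]  ⊢ p2, p2⊥
      [Ax]  ⊢ p2, p2⊥
  [⊗]  ⊢ p2, p0, (((p2⊥ ⊗ p2⊥) ⅋ p2) ⊗ p0⊥)
    [⅋]  ⊢ p2, ((p2⊥ ⊗ p2⊥) ⅋ p2)
      [⊗]  ⊢ p2, p2, (p2⊥ ⊗ p2⊥)
        [Ax]  ⊢ p2, p2⊥
        [Ax]  ⊢ p2, p2⊥
    [Ax]  ⊢ p0, p0⊥

Result: YES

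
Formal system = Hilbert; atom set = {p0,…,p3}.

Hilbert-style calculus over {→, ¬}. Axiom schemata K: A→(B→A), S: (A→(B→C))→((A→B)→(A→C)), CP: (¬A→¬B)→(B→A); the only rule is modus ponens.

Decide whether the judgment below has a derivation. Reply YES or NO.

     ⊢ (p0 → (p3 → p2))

Truth-table refutation:
  v=0000: Γ:[] Δ:[(p0 → (p3 → p2))=T] refutes=False
  v=0001: Γ:[] Δ:[(p0 → (p3 → p2))=T] refutes=False
  v=0010: Γ:[] Δ:[(p0 → (p3 → p2))=T] refutes=False
  v=0011: Γ:[] Δ:[(p0 → (p3 → p2))=T] refutes=False
  v=0100: Γ:[] Δ:[(p0 → (p3 → p2))=T] refutes=False
  v=0101: Γ:[] Δ:[(p0 → (p3 → p2))=T] refutes=False
  v=0110: Γ:[] Δ:[(p0 → (p3 → p2))=T] refutes=False
  v=0111: Γ:[] Δ:[(p0 → (p3 → p2))=T] refutes=False
  v=1000: Γ:[] Δ:[(p0 → (p3 → p2))=T] refutes=False
  v=1001: Γ:[] Δ:[(p0 → (p3 → p2))=F] refutes=True  ← countermodel

Result: NO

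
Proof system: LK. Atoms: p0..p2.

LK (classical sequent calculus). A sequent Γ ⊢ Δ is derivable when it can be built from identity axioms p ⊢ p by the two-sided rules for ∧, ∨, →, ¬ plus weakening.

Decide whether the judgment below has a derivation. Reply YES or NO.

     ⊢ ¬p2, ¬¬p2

Proof tree:
[¬R]  ⊢ ¬p2, ¬¬p2
  [¬R] ¬p2 ⊢ ¬p2
    [¬L] p2, ¬p2 ⊢ 
      [Ax] p2 ⊢ p2

Result: YES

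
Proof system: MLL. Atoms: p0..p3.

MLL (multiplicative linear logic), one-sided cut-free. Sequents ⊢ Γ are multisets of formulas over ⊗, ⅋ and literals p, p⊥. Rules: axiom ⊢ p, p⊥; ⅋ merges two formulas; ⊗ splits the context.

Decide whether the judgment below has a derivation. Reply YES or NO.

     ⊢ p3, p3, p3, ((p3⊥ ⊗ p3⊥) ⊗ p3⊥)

Proof tree:
[⊗]  ⊢ p3, p3, p3, ((p3⊥ ⊗ p3⊥) ⊗ p3⊥)
  [⊗]  ⊢ p3, p3, (p3⊥ ⊗ p3⊥)
    [Ax]  ⊢ p3, p3⊥
    [Ax]  ⊢ p3, p3⊥
  [Ax]  ⊢ p3, p3⊥

Result: YES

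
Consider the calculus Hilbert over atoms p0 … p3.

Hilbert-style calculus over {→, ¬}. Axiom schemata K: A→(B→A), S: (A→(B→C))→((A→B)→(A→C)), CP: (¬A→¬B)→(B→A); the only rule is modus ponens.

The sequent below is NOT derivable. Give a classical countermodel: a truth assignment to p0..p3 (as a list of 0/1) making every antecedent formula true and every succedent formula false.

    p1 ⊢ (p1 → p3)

Enumerate valuations to refute Γ ⊢ Δ:
  v=0000: Γ:[p1=F] Δ:[(p1 → p3)=T] refutes=False
  v=0001: Γ:[p1=F] Δ:[(p1 → p3)=T] refutes=False
  v=0010: Γ:[p1=F] Δ:[(p1 → p3)=T] refutes=False
  v=0011: Γ:[p1=F] Δ:[(p1 → p3)=T] refutes=False
  v=0100: Γ:[p1=T] Δ:[(p1 → p3)=F] refutes=True  ← countermodel

Result: [0, 1, 0, 0]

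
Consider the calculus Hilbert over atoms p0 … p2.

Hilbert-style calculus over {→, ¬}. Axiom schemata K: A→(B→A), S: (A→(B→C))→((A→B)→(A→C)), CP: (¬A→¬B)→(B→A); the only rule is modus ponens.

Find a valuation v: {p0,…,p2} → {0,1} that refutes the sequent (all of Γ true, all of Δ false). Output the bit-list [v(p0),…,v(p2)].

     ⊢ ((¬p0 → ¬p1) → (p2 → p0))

Enumerate valuations to refute Γ ⊢ Δ:
  v=000: Γ:[] Δ:[((¬p0 → ¬p1) → (p2 → p0))=T] refutes=False
  v=001: Γ:[] Δ:[((¬p0 → ¬p1) → (p2 → p0))=F] refutes=True  ← countermodel

Result: [0, 0, 1]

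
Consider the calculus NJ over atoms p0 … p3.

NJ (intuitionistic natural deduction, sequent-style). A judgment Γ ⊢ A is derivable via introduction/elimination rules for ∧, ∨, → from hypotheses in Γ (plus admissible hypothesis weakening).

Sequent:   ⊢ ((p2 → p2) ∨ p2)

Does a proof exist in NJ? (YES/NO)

Proof tree:
[∨I₁]  ⊢ ((p2 → p2) ∨ p2)
  [→I]  ⊢ (p2 → p2)
    [Ax] p2 ⊢ p2

Result: YES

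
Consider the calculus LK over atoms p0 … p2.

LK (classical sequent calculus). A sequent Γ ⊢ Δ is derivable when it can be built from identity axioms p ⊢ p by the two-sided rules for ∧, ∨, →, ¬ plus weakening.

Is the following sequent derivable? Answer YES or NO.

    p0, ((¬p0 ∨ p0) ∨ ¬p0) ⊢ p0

Proof tree:
[∨L] p0, ((¬p0 ∨ p0) ∨ ¬p0) ⊢ p0
  [∨L] p0, (¬p0 ∨ p0) ⊢ p0
    [¬L] p0, ¬p0 ⊢ 
      [Ax] p0 ⊢ p0
    [Ax] p0 ⊢ p0
  [¬L] p0, ¬p0 ⊢ 
    [Ax] p0 ⊢ p0

Result: YES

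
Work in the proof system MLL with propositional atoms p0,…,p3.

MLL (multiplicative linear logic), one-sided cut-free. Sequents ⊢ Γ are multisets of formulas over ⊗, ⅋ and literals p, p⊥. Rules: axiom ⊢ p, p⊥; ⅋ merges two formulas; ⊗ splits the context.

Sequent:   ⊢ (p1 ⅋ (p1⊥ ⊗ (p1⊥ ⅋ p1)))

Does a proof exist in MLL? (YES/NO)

Derivation trace:
[⅋]  ⊢ (p1 ⅋ (p1⊥ ⊗ (p1⊥ ⅋ p1)))
  [⊗]  ⊢ p1, (p1⊥ ⊗ (p1⊥ ⅋ p1))
    [Ax]  ⊢ p1, p1⊥
    [⅋]  ⊢ (p1⊥ ⅋ p1)
      [Ax]  ⊢ p1, p1⊥

Result: YES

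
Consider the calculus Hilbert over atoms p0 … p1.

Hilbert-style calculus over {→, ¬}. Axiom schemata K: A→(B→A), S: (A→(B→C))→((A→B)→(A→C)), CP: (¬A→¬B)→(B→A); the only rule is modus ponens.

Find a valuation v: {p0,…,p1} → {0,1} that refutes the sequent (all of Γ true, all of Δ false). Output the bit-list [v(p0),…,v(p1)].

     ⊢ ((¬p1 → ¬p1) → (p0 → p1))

Enumerate valuations to refute Γ ⊢ Δ:
  v=00: Γ:[] Δ:[((¬p1 → ¬p1) → (p0 → p1))=T] refutes=False
  v=01: Γ:[] Δ:[((¬p1 → ¬p1) → (p0 → p1))=T] refutes=False
  v=10: Γ:[] Δ:[((¬p1 → ¬p1) → (p0 → p1))=F] refutes=True  ← countermodel

Result: [1, 0]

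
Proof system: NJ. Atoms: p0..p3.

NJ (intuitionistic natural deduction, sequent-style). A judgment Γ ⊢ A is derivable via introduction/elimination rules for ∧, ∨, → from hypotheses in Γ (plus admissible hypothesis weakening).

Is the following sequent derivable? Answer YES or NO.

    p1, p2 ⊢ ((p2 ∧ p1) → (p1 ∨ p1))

Derivation (root first):
[Wk] p1, p2 ⊢ ((p2 ∧ p1) → (p1 ∨ p1))
  [→I] p1 ⊢ ((p2 ∧ p1) → (p1 ∨ p1))
    [Wk] p1, (p2 ∧ p1) ⊢ (p1 ∨ p1)
      [∨I₁] p1 ⊢ (p1 ∨ p1)
        [Ax] p1 ⊢ p1

Result: YES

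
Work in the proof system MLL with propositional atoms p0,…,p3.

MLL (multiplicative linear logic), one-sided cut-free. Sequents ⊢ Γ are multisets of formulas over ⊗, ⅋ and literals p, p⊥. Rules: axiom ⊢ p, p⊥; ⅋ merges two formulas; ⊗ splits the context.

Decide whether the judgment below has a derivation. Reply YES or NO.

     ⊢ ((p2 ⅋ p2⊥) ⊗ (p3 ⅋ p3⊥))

Derivation trace:
[⊗]  ⊢ ((p2 ⅋ p2⊥) ⊗ (p3 ⅋ p3⊥))
  [⅋]  ⊢ (p2 ⅋ p2⊥)
    [Ax]  ⊢ p2, p2⊥
  [⅋]  ⊢ (p3 ⅋ p3⊥)
    [Ax]  ⊢ p3, p3⊥

Result: YES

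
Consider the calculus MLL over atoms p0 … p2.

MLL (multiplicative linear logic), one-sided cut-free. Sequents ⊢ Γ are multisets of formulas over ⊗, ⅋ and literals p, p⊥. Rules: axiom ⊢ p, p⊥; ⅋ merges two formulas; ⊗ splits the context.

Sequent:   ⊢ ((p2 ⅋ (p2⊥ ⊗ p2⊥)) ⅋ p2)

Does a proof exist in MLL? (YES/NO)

Derivation (root first):
[⅋]  ⊢ ((p2 ⅋ (p2⊥ ⊗ p2⊥)) ⅋ p2)
  [⅋]  ⊢ p2, (p2 ⅋ (p2⊥ ⊗ p2⊥))
    [⊗]  ⊢ p2, p2, (p2⊥ ⊗ p2⊥)
      [Ax]  ⊢ p2, p2⊥
      [Ax]  ⊢ p2, p2⊥

Result: YES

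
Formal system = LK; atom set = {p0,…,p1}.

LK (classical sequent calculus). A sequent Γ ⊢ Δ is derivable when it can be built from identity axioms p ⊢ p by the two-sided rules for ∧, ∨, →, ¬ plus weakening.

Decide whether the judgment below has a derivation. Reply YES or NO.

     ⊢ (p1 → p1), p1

Derivation (root first):
[WR]  ⊢ (p1 → p1), p1
  [→R]  ⊢ (p1 → p1)
    [Ax] p1 ⊢ p1

Result: YES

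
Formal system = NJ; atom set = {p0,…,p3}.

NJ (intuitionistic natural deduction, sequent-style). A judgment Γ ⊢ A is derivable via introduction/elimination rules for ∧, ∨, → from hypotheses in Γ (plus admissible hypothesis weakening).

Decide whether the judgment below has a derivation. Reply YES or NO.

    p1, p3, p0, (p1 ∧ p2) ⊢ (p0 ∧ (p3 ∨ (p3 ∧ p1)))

Derivation trace:
[Wk] p1, p3, p0, (p1 ∧ p2) ⊢ (p0 ∧ (p3 ∨ (p3 ∧ p1)))
  [∧I] p1, p3, p0 ⊢ (p0 ∧ (p3 ∨ (p3 ∧ p1)))
    [Ax] p0 ⊢ p0
    [∨I₂] p1, p3 ⊢ (p3 ∨ (p3 ∧ p1))
      [∧I] p1, p3 ⊢ (p3 ∧ p1)
        [Ax] p3 ⊢ p3
        [Ax] p1 ⊢ p1

Result: YES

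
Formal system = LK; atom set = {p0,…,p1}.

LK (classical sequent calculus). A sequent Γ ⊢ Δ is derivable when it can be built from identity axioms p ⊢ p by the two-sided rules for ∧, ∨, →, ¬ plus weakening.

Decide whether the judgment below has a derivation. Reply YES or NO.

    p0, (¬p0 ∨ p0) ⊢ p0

Derivation (root first):
[∨L] p0, (¬p0 ∨ p0) ⊢ p0
  [¬L] p0, ¬p0 ⊢ 
    [Ax] p0 ⊢ p0
  [Ax] p0 ⊢ p0

Result: YES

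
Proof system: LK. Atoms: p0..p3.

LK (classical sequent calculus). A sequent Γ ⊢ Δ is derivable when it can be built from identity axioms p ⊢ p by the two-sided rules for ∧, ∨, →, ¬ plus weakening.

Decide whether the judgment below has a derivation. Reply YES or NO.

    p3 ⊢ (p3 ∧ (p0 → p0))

Derivation trace:
[∧R] p3 ⊢ (p3 ∧ (p0 → p0))
  [Ax] p3 ⊢ p3
  [→R]  ⊢ (p0 → p0)
    [Ax] p0 ⊢ p0

Result: YES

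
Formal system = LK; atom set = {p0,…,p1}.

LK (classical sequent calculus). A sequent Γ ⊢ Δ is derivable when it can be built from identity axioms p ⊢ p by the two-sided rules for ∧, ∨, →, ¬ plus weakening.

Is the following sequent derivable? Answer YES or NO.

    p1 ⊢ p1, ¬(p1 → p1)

Derivation trace:
[¬R] p1 ⊢ p1, ¬(p1 → p1)
  [→L] p1, (p1 → p1) ⊢ p1
    [Ax] p1 ⊢ p1
    [Ax] p1 ⊢ p1

Result: YES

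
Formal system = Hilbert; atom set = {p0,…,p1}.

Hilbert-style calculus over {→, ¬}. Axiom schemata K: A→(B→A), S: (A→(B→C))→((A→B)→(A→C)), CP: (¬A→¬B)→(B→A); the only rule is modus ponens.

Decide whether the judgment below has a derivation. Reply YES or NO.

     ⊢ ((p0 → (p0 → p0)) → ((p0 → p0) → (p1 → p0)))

Truth-table refutation:
  v=00: Γ:[] Δ:[((p0 → (p0 → p0)) → ((p0 → p0) → (p1 → p0)))=T] refutes=False
  v=01: Γ:[] Δ:[((p0 → (p0 → p0)) → ((p0 → p0) → (p1 → p0)))=F] refutes=True  ← countermodel

Result: NO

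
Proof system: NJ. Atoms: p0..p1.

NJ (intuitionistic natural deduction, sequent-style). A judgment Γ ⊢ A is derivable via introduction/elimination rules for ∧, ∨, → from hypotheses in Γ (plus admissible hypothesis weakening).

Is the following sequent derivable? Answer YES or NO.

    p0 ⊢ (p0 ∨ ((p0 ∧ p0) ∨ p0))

Proof tree:
[∨I₂] p0 ⊢ (p0 ∨ ((p0 ∧ p0) ∨ p0))
  [∨I₁] p0 ⊢ ((p0 ∧ p0) ∨ p0)
    [∧I] p0 ⊢ (p0 ∧ p0)
      [Ax] p0 ⊢ p0
      [Ax] p0 ⊢ p0

Result: YES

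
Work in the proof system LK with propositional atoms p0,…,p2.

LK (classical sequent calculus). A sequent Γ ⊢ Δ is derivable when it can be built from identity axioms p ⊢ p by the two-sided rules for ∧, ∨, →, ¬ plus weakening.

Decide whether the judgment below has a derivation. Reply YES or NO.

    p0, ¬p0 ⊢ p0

Derivation trace:
[¬L] p0, ¬p0 ⊢ p0
  [WR] p0 ⊢ p0, p0
    [Ax] p0 ⊢ p0

Result: YES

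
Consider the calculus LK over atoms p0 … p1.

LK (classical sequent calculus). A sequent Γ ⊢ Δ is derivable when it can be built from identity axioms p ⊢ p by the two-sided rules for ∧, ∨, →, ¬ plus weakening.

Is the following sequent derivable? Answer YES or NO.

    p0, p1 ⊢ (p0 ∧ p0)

Derivation trace:
[WL] p0, p1 ⊢ (p0 ∧ p0)
  [∧R] p0 ⊢ (p0 ∧ p0)
    [Ax] p0 ⊢ p0
    [WL] p0, p0 ⊢ p0
      [Ax] p0 ⊢ p0

Result: YES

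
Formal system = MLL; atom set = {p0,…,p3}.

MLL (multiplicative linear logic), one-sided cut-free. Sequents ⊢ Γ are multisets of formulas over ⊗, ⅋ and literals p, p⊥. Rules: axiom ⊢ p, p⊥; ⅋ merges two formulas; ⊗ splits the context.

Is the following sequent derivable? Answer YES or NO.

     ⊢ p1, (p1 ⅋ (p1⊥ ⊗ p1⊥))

Proof tree:
[⅋]  ⊢ p1, (p1 ⅋ (p1⊥ ⊗ p1⊥))
  [⊗]  ⊢ p1, p1, (p1⊥ ⊗ p1⊥)
    [Ax]  ⊢ p1, p1⊥
    [Ax]  ⊢ p1, p1⊥

Result: YES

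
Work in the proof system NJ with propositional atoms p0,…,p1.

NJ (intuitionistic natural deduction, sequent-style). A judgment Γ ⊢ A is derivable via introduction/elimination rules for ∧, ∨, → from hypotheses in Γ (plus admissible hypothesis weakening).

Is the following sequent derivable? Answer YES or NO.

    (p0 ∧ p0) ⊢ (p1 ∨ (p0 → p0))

Derivation trace:
[Wk] (p0 ∧ p0) ⊢ (p1 ∨ (p0 → p0))
  [∨I₂]  ⊢ (p1 ∨ (p0 → p0))
    [→I]  ⊢ (p0 → p0)
      [Ax] p0 ⊢ p0

Result: YES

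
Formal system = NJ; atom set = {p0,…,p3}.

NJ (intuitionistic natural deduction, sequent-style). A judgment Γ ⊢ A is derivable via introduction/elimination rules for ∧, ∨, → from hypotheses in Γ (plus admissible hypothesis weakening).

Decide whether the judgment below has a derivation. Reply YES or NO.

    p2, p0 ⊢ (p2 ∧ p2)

Derivation trace:
[∧I] p2, p0 ⊢ (p2 ∧ p2)
  [Ax] p2 ⊢ p2
  [Wk] p2, p0 ⊢ p2
    [Ax] p2 ⊢ p2

Result: YES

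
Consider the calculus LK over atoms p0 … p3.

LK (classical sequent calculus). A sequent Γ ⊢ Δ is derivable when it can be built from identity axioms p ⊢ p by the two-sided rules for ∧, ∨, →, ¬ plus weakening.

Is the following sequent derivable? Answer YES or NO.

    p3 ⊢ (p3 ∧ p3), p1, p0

Derivation (root first):
[WR] p3 ⊢ (p3 ∧ p3), p1, p0
  [WR] p3 ⊢ (p3 ∧ p3), p1
    [∧R] p3 ⊢ (p3 ∧ p3)
      [Ax] p3 ⊢ p3
      [Ax] p3 ⊢ p3

Result: YES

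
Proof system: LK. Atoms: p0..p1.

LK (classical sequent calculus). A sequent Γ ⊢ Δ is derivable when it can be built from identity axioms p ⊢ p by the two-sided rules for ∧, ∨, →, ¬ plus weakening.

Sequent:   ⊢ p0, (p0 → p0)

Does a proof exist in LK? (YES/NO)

Proof tree:
[→R]  ⊢ p0, (p0 → p0)
  [WR] p0 ⊢ p0, p0
    [Ax] p0 ⊢ p0

Result: YES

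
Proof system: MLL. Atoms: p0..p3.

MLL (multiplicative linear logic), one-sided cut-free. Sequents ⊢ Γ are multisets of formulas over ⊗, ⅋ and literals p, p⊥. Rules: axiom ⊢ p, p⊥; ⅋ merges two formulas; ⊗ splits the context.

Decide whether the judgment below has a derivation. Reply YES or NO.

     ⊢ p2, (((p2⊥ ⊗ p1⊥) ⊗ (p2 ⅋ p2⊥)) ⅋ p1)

Derivation (root first):
[⅋]  ⊢ p2, (((p2⊥ ⊗ p1⊥) ⊗ (p2 ⅋ p2⊥)) ⅋ p1)
  [⊗]  ⊢ p2, p1, ((p2⊥ ⊗ p1⊥) ⊗ (p2 ⅋ p2⊥))
    [⊗]  ⊢ p2, p1, (p2⊥ ⊗ p1⊥)
      [Ax]  ⊢ p2, p2⊥
      [Ax]  ⊢ p1, p1⊥
    [⅋]  ⊢ (p2 ⅋ p2⊥)
      [Ax]  ⊢ p2, p2⊥

Result: YES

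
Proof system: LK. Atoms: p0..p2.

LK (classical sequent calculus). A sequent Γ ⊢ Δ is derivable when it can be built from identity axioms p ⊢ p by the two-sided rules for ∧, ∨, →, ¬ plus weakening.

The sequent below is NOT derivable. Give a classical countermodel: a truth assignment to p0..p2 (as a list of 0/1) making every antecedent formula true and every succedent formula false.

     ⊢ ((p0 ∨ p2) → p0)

Search for a countermodel by truth-table:
  v=000: Γ:[] Δ:[((p0 ∨ p2) → p0)=T] refutes=False
  v=001: Γ:[] Δ:[((p0 ∨ p2) → p0)=F] refutes=True  ← countermodel

Result: [0, 0, 1]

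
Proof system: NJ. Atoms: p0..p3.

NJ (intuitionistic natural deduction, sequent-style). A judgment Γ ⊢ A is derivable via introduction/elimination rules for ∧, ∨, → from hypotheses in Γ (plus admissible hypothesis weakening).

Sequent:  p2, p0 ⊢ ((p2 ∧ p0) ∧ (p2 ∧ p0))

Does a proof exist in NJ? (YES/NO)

Derivation (root first):
[∧I] p2, p0 ⊢ ((p2 ∧ p0) ∧ (p2 ∧ p0))
  [∧I] p2, p0 ⊢ (p2 ∧ p0)
    [Ax] p2 ⊢ p2
    [Ax] p0 ⊢ p0
  [∧I] p2, p0 ⊢ (p2 ∧ p0)
    [Ax] p2 ⊢ p2
    [Ax] p0 ⊢ p0

Result: YES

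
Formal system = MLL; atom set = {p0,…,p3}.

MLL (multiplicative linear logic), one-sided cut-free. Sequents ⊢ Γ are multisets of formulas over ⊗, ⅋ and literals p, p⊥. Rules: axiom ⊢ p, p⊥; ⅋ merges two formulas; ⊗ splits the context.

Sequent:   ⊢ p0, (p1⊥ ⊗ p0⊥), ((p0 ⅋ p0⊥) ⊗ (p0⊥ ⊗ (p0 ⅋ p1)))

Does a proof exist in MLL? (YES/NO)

Proof tree:
[⊗]  ⊢ p0, (p1⊥ ⊗ p0⊥), ((p0 ⅋ p0⊥) ⊗ (p0⊥ ⊗ (p0 ⅋ p1)))
  [⅋]  ⊢ (p0 ⅋ p0⊥)
    [Ax]  ⊢ p0, p0⊥
  [⊗]  ⊢ p0, (p1⊥ ⊗ p0⊥), (p0⊥ ⊗ (p0 ⅋ p1))
    [Ax]  ⊢ p0, p0⊥
    [⅋]  ⊢ (p1⊥ ⊗ p0⊥), (p0 ⅋ p1)
      [⊗]  ⊢ p1, p0, (p1⊥ ⊗ p0⊥)
        [Ax]  ⊢ p1, p1⊥
        [Ax]  ⊢ p0, p0⊥

Result: YES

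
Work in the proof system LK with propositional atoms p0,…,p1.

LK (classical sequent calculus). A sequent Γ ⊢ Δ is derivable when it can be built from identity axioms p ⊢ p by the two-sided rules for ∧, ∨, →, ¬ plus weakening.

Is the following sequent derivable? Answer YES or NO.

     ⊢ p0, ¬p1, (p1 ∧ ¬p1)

Search for a countermodel by truth-table:
  v=00: Γ:[] Δ:[p0=F, ¬p1=T, (p1 ∧ ¬p1)=F] refutes=False
  v=01: Γ:[] Δ:[p0=F, ¬p1=F, (p1 ∧ ¬p1)=F] refutes=True  ← countermodel

Result: NO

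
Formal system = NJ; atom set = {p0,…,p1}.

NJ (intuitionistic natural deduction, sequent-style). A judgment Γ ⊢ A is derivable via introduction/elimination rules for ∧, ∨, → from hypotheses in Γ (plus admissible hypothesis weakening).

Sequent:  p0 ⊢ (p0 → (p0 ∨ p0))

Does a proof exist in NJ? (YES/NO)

Proof tree:
[→I] p0 ⊢ (p0 → (p0 ∨ p0))
  [∨I₂] p0, p0 ⊢ (p0 ∨ p0)
    [Wk] p0, p0 ⊢ p0
      [Ax] p0 ⊢ p0

Result: YES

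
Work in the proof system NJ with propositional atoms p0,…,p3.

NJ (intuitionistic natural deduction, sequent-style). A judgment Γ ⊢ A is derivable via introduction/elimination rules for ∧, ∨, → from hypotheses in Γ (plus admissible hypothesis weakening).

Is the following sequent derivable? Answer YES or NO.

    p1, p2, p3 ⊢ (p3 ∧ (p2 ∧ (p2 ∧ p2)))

Derivation (root first):
[∧I] p1, p2, p3 ⊢ (p3 ∧ (p2 ∧ (p2 ∧ p2)))
  [Ax] p3 ⊢ p3
  [∧I] p1, p2 ⊢ (p2 ∧ (p2 ∧ p2))
    [Ax] p2 ⊢ p2
    [∧I] p1, p2 ⊢ (p2 ∧ p2)
      [Ax] p2 ⊢ p2
      [Wk] p2, p1 ⊢ p2
        [Ax] p2 ⊢ p2

Result: YES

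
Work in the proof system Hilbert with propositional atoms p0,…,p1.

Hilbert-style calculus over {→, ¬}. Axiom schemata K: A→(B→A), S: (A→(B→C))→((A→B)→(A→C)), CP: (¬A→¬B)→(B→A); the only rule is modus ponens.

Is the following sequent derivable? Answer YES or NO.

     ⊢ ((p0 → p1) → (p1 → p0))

Truth-table refutation:
  v=00: Γ:[] Δ:[((p0 → p1) → (p1 → p0))=T] refutes=False
  v=01: Γ:[] Δ:[((p0 → p1) → (p1 → p0))=F] refutes=True  ← countermodel

Result: NO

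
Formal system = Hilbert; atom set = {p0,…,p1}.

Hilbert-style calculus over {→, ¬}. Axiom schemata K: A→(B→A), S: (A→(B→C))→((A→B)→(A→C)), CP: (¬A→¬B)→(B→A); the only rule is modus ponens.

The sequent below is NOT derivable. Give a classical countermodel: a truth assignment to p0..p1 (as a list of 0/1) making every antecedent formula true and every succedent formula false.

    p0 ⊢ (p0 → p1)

Truth-table refutation:
  v=00: Γ:[p0=F] Δ:[(p0 → p1)=T] refutes=False
  v=01: Γ:[p0=F] Δ:[(p0 → p1)=T] refutes=False
  v=10: Γ:[p0=T] Δ:[(p0 → p1)=F] refutes=True  ← countermodel

Result: [1, 0]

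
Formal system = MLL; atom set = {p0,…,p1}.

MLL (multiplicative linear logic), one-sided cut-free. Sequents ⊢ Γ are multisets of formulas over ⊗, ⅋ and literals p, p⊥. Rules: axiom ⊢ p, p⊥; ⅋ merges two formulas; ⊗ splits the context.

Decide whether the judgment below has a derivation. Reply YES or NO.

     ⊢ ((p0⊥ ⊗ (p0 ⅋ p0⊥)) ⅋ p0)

Derivation (root first):
[⅋]  ⊢ ((p0⊥ ⊗ (p0 ⅋ p0⊥)) ⅋ p0)
  [⊗]  ⊢ p0, (p0⊥ ⊗ (p0 ⅋ p0⊥))
    [Ax]  ⊢ p0, p0⊥
    [⅋]  ⊢ (p0 ⅋ p0⊥)
      [Ax]  ⊢ p0, p0⊥

Result: YES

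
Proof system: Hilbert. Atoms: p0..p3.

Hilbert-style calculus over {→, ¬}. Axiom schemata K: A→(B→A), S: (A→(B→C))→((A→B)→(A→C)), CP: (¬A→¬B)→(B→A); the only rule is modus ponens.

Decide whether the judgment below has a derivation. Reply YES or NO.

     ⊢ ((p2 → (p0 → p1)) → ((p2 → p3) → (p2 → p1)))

Enumerate valuations to refute Γ ⊢ Δ:
  v=0000: Γ:[] Δ:[((p2 → (p0 → p1)) → ((p2 → p3) → (p2 → p1)))=T] refutes=False
  v=0001: Γ:[] Δ:[((p2 → (p0 → p1)) → ((p2 → p3) → (p2 → p1)))=T] refutes=False
  v=0010: Γ:[] Δ:[((p2 → (p0 → p1)) → ((p2 → p3) → (p2 → p1)))=T] refutes=False
  v=0011: Γ:[] Δ:[((p2 → (p0 → p1)) → ((p2 → p3) → (p2 → p1)))=F] refutes=True  ← countermodel

Result: NO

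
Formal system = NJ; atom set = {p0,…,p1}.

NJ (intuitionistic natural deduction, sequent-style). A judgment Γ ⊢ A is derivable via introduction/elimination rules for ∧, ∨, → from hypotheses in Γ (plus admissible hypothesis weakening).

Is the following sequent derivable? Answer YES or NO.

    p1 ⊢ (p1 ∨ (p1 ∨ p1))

Proof tree:
[∨I₂] p1 ⊢ (p1 ∨ (p1 ∨ p1))
  [∨I₁] p1 ⊢ (p1 ∨ p1)
    [Ax] p1 ⊢ p1

Result: YES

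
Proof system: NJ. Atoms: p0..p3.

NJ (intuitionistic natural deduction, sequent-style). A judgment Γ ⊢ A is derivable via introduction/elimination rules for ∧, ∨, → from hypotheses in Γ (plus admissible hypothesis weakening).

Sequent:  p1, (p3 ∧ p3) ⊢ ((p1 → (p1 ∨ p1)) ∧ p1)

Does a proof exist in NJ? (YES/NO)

Proof tree:
[∧I] p1, (p3 ∧ p3) ⊢ ((p1 → (p1 ∨ p1)) ∧ p1)
  [→I] (p3 ∧ p3) ⊢ (p1 → (p1 ∨ p1))
    [∨I₁] p1, (p3 ∧ p3) ⊢ (p1 ∨ p1)
      [Wk] p1, (p3 ∧ p3) ⊢ p1
        [Ax] p1 ⊢ p1
  [Ax] p1 ⊢ p1

Result: YES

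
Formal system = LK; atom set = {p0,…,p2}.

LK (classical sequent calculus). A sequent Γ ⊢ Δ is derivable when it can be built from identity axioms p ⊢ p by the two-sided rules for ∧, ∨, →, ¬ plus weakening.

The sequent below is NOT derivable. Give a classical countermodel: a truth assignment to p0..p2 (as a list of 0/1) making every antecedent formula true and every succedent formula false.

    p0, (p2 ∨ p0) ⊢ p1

Truth-table refutation:
  v=000: Γ:[p0=F, (p2 ∨ p0)=F] Δ:[p1=F] refutes=False
  v=001: Γ:[p0=F, (p2 ∨ p0)=T] Δ:[p1=F] refutes=False
  v=010: Γ:[p0=F, (p2 ∨ p0)=F] Δ:[p1=T] refutes=False
  v=011: Γ:[p0=F, (p2 ∨ p0)=T] Δ:[p1=T] refutes=False
  v=100: Γ:[p0=T, (p2 ∨ p0)=T] Δ:[p1=F] refutes=True  ← countermodel

Result: [1, 0, 0]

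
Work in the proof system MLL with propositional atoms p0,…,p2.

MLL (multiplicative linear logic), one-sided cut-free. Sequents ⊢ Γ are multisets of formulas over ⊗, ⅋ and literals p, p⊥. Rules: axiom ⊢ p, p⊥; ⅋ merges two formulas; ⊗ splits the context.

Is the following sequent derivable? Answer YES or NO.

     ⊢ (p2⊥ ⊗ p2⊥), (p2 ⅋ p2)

Derivation (root first):
[⅋]  ⊢ (p2⊥ ⊗ p2⊥), (p2 ⅋ p2)
  [⊗]  ⊢ p2, p2, (p2⊥ ⊗ p2⊥)
    [Ax]  ⊢ p2, p2⊥
    [Ax]  ⊢ p2, p2⊥

Result: YES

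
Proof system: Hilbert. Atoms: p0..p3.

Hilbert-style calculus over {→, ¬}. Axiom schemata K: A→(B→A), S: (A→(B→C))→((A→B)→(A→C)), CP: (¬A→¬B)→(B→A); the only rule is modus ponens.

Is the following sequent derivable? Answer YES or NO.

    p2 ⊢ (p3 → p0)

Search for a countermodel by truth-table:
  v=0000: Γ:[p2=F] Δ:[(p3 → p0)=T] refutes=False
  v=0001: Γ:[p2=F] Δ:[(p3 → p0)=F] refutes=False
  v=0010: Γ:[p2=T] Δ:[(p3 → p0)=T] refutes=False
  v=0011: Γ:[p2=T] Δ:[(p3 → p0)=F] refutes=True  ← countermodel

Result: NO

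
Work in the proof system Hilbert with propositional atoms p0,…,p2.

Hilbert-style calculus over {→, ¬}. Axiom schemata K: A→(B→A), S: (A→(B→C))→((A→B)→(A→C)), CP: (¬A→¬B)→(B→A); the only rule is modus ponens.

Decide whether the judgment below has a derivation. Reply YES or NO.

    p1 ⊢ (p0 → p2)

Search for a countermodel by truth-table:
  v=000: Γ:[p1=F] Δ:[(p0 → p2)=T] refutes=False
  v=001: Γ:[p1=F] Δ:[(p0 → p2)=T] refutes=False
  v=010: Γ:[p1=T] Δ:[(p0 → p2)=T] refutes=False
  v=011: Γ:[p1=T] Δ:[(p0 → p2)=T] refutes=False
  v=100: Γ:[p1=F] Δ:[(p0 → p2)=F] refutes=False
  v=101: Γ:[p1=F] Δ:[(p0 → p2)=T] refutes=False
  v=110: Γ:[p1=T] Δ:[(p0 → p2)=F] refutes=True  ← countermodel

Result: NO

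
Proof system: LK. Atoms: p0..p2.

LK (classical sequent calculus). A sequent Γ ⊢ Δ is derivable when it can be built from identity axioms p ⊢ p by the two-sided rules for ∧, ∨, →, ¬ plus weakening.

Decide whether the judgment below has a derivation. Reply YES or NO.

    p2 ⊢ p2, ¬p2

Proof tree:
[WL] p2 ⊢ p2, ¬p2
  [¬R]  ⊢ p2, ¬p2
    [Ax] p2 ⊢ p2

Result: YES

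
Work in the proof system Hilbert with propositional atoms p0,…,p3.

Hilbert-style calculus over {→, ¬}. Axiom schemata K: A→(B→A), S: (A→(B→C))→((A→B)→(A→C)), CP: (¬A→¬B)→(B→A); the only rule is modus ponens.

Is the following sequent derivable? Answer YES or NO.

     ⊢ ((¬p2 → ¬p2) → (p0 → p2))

Truth-table refutation:
  v=0000: Γ:[] Δ:[((¬p2 → ¬p2) → (p0 → p2))=T] refutes=False
  v=0001: Γ:[] Δ:[((¬p2 → ¬p2) → (p0 → p2))=T] refutes=False
  v=0010: Γ:[] Δ:[((¬p2 → ¬p2) → (p0 → p2))=T] refutes=False
  v=0011: Γ:[] Δ:[((¬p2 → ¬p2) → (p0 → p2))=T] refutes=False
  v=0100: Γ:[] Δ:[((¬p2 → ¬p2) → (p0 → p2))=T] refutes=False
  v=0101: Γ:[] Δ:[((¬p2 → ¬p2) → (p0 → p2))=T] refutes=False
  v=0110: Γ:[] Δ:[((¬p2 → ¬p2) → (p0 → p2))=T] refutes=False
  v=0111: Γ:[] Δ:[((¬p2 → ¬p2) → (p0 → p2))=T] refutes=False
  v=1000: Γ:[] Δ:[((¬p2 → ¬p2) → (p0 → p2))=F] refutes=True  ← countermodel

Result: NO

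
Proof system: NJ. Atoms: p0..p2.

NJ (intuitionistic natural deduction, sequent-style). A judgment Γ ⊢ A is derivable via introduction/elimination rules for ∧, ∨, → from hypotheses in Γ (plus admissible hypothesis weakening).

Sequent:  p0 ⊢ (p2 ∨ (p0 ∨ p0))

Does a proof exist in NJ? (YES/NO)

Derivation trace:
[∨I₂] p0 ⊢ (p2 ∨ (p0 ∨ p0))
  [∨I₁] p0 ⊢ (p0 ∨ p0)
    [Ax] p0 ⊢ p0

Result: YES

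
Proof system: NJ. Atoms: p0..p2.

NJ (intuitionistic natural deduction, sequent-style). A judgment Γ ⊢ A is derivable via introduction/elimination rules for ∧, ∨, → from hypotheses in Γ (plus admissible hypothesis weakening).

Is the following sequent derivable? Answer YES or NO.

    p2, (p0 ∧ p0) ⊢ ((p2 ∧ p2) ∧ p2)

Derivation (root first):
[∧I] p2, (p0 ∧ p0) ⊢ ((p2 ∧ p2) ∧ p2)
  [∧I] p2, (p0 ∧ p0) ⊢ (p2 ∧ p2)
    [Wk] p2, (p0 ∧ p0) ⊢ p2
      [Ax] p2 ⊢ p2
    [Ax] p2 ⊢ p2
  [Ax] p2 ⊢ p2

Result: YES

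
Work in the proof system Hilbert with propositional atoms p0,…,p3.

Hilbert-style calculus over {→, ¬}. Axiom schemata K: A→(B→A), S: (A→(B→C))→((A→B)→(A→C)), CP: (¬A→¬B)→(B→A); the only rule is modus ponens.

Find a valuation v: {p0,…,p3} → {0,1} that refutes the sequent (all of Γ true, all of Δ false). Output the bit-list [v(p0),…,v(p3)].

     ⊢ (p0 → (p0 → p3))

Truth-table refutation:
  v=0000: Γ:[] Δ:[(p0 → (p0 → p3))=T] refutes=False
  v=0001: Γ:[] Δ:[(p0 → (p0 → p3))=T] refutes=False
  v=0010: Γ:[] Δ:[(p0 → (p0 → p3))=T] refutes=False
  v=0011: Γ:[] Δ:[(p0 → (p0 → p3))=T] refutes=False
  v=0100: Γ:[] Δ:[(p0 → (p0 → p3))=T] refutes=False
  v=0101: Γ:[] Δ:[(p0 → (p0 → p3))=T] refutes=False
  v=0110: Γ:[] Δ:[(p0 → (p0 → p3))=T] refutes=False
  v=0111: Γ:[] Δ:[(p0 → (p0 → p3))=T] refutes=False
  v=1000: Γ:[] Δ:[(p0 → (p0 → p3))=F] refutes=True  ← countermodel

Result: [1, 0, 0, 0]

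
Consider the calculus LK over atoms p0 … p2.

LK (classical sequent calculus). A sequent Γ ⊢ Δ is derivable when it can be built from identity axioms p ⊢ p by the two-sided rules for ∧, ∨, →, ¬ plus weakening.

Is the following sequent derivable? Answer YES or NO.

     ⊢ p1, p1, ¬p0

Search for a countermodel by truth-table:
  v=000: Γ:[] Δ:[p1=F, p1=F, ¬p0=T] refutes=False
  v=001: Γ:[] Δ:[p1=F, p1=F, ¬p0=T] refutes=False
  v=010: Γ:[] Δ:[p1=T, p1=T, ¬p0=T] refutes=False
  v=011: Γ:[] Δ:[p1=T, p1=T, ¬p0=T] refutes=False
  v=100: Γ:[] Δ:[p1=F, p1=F, ¬p0=F] refutes=True  ← countermodel

Result: NO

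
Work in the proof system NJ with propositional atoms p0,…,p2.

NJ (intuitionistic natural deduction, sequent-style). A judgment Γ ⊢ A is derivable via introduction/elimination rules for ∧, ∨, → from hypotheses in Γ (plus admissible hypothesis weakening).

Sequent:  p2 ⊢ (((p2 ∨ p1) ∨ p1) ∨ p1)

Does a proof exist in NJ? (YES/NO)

Proof tree:
[∨I₁] p2 ⊢ (((p2 ∨ p1) ∨ p1) ∨ p1)
  [∨I₁] p2 ⊢ ((p2 ∨ p1) ∨ p1)
    [∨I₁] p2 ⊢ (p2 ∨ p1)
      [Ax] p2 ⊢ p2

Result: YES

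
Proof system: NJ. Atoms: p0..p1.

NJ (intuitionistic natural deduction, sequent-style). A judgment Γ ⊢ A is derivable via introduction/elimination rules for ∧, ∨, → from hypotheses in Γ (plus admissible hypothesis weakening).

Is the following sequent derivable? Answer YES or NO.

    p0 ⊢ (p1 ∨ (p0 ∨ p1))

Derivation (root first):
[∨I₂] p0 ⊢ (p1 ∨ (p0 ∨ p1))
  [∨I₁] p0 ⊢ (p0 ∨ p1)
    [Ax] p0 ⊢ p0

Result: YES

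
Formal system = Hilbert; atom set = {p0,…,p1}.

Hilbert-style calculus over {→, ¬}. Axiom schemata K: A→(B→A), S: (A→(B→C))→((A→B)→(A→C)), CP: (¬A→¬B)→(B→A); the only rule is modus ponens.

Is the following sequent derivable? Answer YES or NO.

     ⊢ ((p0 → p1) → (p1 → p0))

Search for a countermodel by truth-table:
  v=00: Γ:[] Δ:[((p0 → p1) → (p1 → p0))=T] refutes=False
  v=01: Γ:[] Δ:[((p0 → p1) → (p1 → p0))=F] refutes=True  ← countermodel

Result: NO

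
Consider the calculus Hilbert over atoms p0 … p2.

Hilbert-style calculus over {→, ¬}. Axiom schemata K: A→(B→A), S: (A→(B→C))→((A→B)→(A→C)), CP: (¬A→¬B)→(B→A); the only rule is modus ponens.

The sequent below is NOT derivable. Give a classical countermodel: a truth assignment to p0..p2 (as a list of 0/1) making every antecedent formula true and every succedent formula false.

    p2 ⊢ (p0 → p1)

Search for a countermodel by truth-table:
  v=000: Γ:[p2=F] Δ:[(p0 → p1)=T] refutes=False
  v=001: Γ:[p2=T] Δ:[(p0 → p1)=T] refutes=False
  v=010: Γ:[p2=F] Δ:[(p0 → p1)=T] refutes=False
  v=011: Γ:[p2=T] Δ:[(p0 → p1)=T] refutes=False
  v=100: Γ:[p2=F] Δ:[(p0 → p1)=F] refutes=False
  v=101: Γ:[p2=T] Δ:[(p0 → p1)=F] refutes=True  ← countermodel

Result: [1, 0, 1]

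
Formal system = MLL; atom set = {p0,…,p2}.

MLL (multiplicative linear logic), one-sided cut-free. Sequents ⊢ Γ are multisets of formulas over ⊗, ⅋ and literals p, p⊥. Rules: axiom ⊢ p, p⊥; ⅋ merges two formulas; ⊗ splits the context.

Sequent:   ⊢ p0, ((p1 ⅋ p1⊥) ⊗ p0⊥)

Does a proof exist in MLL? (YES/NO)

Proof tree:
[⊗]  ⊢ p0, ((p1 ⅋ p1⊥) ⊗ p0⊥)
  [⅋]  ⊢ (p1 ⅋ p1⊥)
    [Ax]  ⊢ p1, p1⊥
  [Ax]  ⊢ p0, p0⊥

Result: YES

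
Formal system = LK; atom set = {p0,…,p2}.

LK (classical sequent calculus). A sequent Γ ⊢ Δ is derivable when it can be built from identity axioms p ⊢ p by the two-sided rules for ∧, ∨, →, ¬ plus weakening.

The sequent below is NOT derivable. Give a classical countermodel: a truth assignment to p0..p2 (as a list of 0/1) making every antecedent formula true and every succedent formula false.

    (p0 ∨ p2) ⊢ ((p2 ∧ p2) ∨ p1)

Search for a countermodel by truth-table:
  v=000: Γ:[(p0 ∨ p2)=F] Δ:[((p2 ∧ p2) ∨ p1)=F] refutes=False
  v=001: Γ:[(p0 ∨ p2)=T] Δ:[((p2 ∧ p2) ∨ p1)=T] refutes=False
  v=010: Γ:[(p0 ∨ p2)=F] Δ:[((p2 ∧ p2) ∨ p1)=T] refutes=False
  v=011: Γ:[(p0 ∨ p2)=T] Δ:[((p2 ∧ p2) ∨ p1)=T] refutes=False
  v=100: Γ:[(p0 ∨ p2)=T] Δ:[((p2 ∧ p2) ∨ p1)=F] refutes=True  ← countermodel

Result: [1, 0, 0]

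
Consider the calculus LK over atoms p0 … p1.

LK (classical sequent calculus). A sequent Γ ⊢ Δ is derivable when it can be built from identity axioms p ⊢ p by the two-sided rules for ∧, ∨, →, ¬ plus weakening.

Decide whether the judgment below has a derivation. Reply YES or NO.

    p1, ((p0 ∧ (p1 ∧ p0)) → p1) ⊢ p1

Derivation trace:
[→L] p1, ((p0 ∧ (p1 ∧ p0)) → p1) ⊢ p1
  [∧R] p1 ⊢ p1, (p0 ∧ (p1 ∧ p0))
    [WR] p1 ⊢ p1, p0
      [Ax] p1 ⊢ p1
    [∧R] p1 ⊢ p1, (p1 ∧ p0)
      [Ax] p1 ⊢ p1
      [WR] p1 ⊢ p1, p0
        [Ax] p1 ⊢ p1
  [Ax] p1 ⊢ p1

Result: YES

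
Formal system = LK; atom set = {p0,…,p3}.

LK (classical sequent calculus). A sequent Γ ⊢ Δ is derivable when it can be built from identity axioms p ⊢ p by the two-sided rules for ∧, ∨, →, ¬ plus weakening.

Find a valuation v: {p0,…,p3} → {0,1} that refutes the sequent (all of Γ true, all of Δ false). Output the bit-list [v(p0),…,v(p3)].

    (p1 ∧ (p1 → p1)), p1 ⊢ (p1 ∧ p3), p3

Search for a countermodel by truth-table:
  v=0000: Γ:[(p1 ∧ (p1 → p1))=F, p1=F] Δ:[(p1 ∧ p3)=F, p3=F] refutes=False
  v=0001: Γ:[(p1 ∧ (p1 → p1))=F, p1=F] Δ:[(p1 ∧ p3)=F, p3=T] refutes=False
  v=0010: Γ:[(p1 ∧ (p1 → p1))=F, p1=F] Δ:[(p1 ∧ p3)=F, p3=F] refutes=False
  v=0011: Γ:[(p1 ∧ (p1 → p1))=F, p1=F] Δ:[(p1 ∧ p3)=F, p3=T] refutes=False
  v=0100: Γ:[(p1 ∧ (p1 → p1))=T, p1=T] Δ:[(p1 ∧ p3)=F, p3=F] refutes=True  ← countermodel

Result: [0, 1, 0, 0]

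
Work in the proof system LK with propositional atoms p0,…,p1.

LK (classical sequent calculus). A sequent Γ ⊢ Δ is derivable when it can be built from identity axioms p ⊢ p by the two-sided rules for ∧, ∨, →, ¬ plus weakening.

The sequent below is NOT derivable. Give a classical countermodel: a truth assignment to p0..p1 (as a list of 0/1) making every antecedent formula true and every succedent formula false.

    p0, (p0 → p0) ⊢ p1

Truth-table refutation:
  v=00: Γ:[p0=F, (p0 → p0)=T] Δ:[p1=F] refutes=False
  v=01: Γ:[p0=F, (p0 → p0)=T] Δ:[p1=T] refutes=False
  v=10: Γ:[p0=T, (p0 → p0)=T] Δ:[p1=F] refutes=True  ← countermodel

Result: [1, 0]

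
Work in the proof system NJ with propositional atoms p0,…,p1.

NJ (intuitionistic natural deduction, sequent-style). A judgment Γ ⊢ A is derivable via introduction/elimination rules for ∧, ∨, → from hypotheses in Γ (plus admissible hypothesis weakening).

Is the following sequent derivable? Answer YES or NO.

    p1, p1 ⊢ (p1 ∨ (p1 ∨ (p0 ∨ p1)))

Proof tree:
[∨I₂] p1, p1 ⊢ (p1 ∨ (p1 ∨ (p0 ∨ p1)))
  [Wk] p1, p1 ⊢ (p1 ∨ (p0 ∨ p1))
    [∨I₂] p1 ⊢ (p1 ∨ (p0 ∨ p1))
      [∨I₂] p1 ⊢ (p0 ∨ p1)
        [Ax] p1 ⊢ p1

Result: YES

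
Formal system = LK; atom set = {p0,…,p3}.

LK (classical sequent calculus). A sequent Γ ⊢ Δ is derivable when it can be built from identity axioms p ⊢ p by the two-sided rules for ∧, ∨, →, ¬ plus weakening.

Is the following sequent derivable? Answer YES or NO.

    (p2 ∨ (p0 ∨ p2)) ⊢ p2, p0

Proof tree:
[∨L] (p2 ∨ (p0 ∨ p2)) ⊢ p2, p0
  [Ax] p2 ⊢ p2
  [∨L] (p0 ∨ p2) ⊢ p2, p0
    [Ax] p0 ⊢ p0
    [Ax] p2 ⊢ p2

Result: YES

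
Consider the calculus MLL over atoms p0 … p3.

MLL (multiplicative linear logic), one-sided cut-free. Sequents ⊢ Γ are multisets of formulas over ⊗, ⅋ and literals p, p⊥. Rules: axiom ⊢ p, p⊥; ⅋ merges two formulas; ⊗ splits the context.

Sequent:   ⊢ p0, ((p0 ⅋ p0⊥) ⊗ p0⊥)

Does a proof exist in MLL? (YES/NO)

Proof tree:
[⊗]  ⊢ p0, ((p0 ⅋ p0⊥) ⊗ p0⊥)
  [⅋]  ⊢ (p0 ⅋ p0⊥)
    [Ax]  ⊢ p0, p0⊥
  [Ax]  ⊢ p0, p0⊥

Result: YES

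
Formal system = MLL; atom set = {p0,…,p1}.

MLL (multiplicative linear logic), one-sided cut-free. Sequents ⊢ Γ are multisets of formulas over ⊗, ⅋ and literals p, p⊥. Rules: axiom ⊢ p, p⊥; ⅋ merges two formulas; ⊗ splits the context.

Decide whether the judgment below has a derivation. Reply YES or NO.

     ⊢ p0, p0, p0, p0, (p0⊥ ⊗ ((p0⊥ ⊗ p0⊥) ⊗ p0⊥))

Proof tree:
[⊗]  ⊢ p0, p0, p0, p0, (p0⊥ ⊗ ((p0⊥ ⊗ p0⊥) ⊗ p0⊥))
  [Ax]  ⊢ p0, p0⊥
  [⊗]  ⊢ p0, p0, p0, ((p0⊥ ⊗ p0⊥) ⊗ p0⊥)
    [⊗]  ⊢ p0, p0, (p0⊥ ⊗ p0⊥)
      [Ax]  ⊢ p0, p0⊥
      [Ax]  ⊢ p0, p0⊥
    [Ax]  ⊢ p0, p0⊥

Result: YES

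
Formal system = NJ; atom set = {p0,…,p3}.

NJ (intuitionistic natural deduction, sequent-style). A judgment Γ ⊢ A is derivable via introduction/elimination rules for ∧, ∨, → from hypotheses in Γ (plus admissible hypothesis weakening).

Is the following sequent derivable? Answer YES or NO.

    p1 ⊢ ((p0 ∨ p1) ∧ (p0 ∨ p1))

Derivation trace:
[∧I] p1 ⊢ ((p0 ∨ p1) ∧ (p0 ∨ p1))
  [∨I₂] p1 ⊢ (p0 ∨ p1)
    [Ax] p1 ⊢ p1
  [∨I₂] p1 ⊢ (p0 ∨ p1)
    [Ax] p1 ⊢ p1

Result: YES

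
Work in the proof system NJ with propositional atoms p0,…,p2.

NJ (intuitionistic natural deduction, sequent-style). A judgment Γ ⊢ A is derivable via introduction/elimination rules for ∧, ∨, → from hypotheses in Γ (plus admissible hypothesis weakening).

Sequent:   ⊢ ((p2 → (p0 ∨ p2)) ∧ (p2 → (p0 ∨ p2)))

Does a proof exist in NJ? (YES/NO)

Derivation (root first):
[∧I]  ⊢ ((p2 → (p0 ∨ p2)) ∧ (p2 → (p0 ∨ p2)))
  [→I]  ⊢ (p2 → (p0 ∨ p2))
    [∨I₂] p2 ⊢ (p0 ∨ p2)
      [Ax] p2 ⊢ p2
  [→I]  ⊢ (p2 → (p0 ∨ p2))
    [∨I₂] p2 ⊢ (p0 ∨ p2)
      [Ax] p2 ⊢ p2

Result: YES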